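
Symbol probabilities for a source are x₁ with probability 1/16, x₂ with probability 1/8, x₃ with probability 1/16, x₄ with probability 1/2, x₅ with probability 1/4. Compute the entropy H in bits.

Each probability is a power of 1/2, so log₂(1/p) is an integer.
H = Σ p·log₂(1/p) = 1/16·4 + 1/8·3 + 1/16·4 + 1/2·1 + 1/4·2 = 1.875 bits.

1.875 bits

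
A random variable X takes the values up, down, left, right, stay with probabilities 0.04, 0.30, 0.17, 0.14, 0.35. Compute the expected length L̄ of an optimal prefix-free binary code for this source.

Repeatedly combine the two least-probable nodes; the expected code length is the sum of the merged weights.
merge 1/25 + 7/50 → 9/50
merge 17/100 + 9/50 → 7/20
merge 3/10 + 7/20 → 13/20
merge 7/20 + 13/20 → 1
L = 9/50 + 7/20 + 13/20 + 1 = 109/50 = 2.18 bits/symbol.

2.18 bits/symbol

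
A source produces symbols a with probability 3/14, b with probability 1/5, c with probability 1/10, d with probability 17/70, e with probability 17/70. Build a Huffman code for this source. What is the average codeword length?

Repeatedly combine the two least-probable nodes; the expected code length is the sum of the merged weights.
merge 1/10 + 1/5 → 3/10
merge 3/14 + 17/70 → 16/35
merge 17/70 + 3/10 → 19/35
merge 16/35 + 19/35 → 1
L = 3/10 + 16/35 + 19/35 + 1 = 23/10 = 2.3 bits/symbol.

2.3 bits/symbol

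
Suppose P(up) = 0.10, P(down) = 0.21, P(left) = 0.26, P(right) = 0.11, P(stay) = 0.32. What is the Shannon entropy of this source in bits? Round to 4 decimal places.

2.1866 bits

H = −Σ pᵢ log₂ pᵢ.
−0.10·log₂(0.10) = 0.3322
−0.21·log₂(0.21) = 0.4728
−0.26·log₂(0.26) = 0.5053
−0.11·log₂(0.11) = 0.3503
−0.32·log₂(0.32) = 0.5260
Sum ≈ 2.1866 → 2.1866 bits.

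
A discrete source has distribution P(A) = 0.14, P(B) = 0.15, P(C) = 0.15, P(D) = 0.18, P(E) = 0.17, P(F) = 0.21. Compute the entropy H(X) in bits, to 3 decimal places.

2.571 bits

H = −Σ pᵢ log₂ pᵢ.
−0.14·log₂(0.14) = 0.3971
−0.15·log₂(0.15) = 0.4105
−0.15·log₂(0.15) = 0.4105
−0.18·log₂(0.18) = 0.4453
−0.17·log₂(0.17) = 0.4346
−0.21·log₂(0.21) = 0.4728
Sum ≈ 2.5709 → 2.571 bits.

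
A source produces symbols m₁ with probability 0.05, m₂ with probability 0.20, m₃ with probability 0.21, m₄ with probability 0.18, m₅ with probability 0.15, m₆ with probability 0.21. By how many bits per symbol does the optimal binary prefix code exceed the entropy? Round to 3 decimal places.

Entropy H = −Σ p log₂ p ≈ 2.4820 bits.
Huffman merges: 1/20+3/20→1/5; 9/50+1/5→19/50; 1/5+21/100→41/100; 21/100+19/50→59/100; 41/100+59/100→1. L = 129/50 ≈ 2.5800.
L − H = 2.5800 − 2.4820 = 0.098 bits.

0.098 bits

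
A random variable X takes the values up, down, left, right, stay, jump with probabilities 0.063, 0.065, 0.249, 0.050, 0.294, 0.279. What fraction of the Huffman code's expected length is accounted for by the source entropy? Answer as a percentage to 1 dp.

Entropy H = −Σ p log₂ p ≈ 2.2562 bits.
Huffman merges: 1/20+63/1000→113/1000; 13/200+113/1000→89/500; 89/500+249/1000→427/1000; 279/1000+147/500→573/1000; 427/1000+573/1000→1. L = 2291/1000 ≈ 2.2910.
Efficiency = H/L = 2.2562/2.2910 = 98.5%.

98.5%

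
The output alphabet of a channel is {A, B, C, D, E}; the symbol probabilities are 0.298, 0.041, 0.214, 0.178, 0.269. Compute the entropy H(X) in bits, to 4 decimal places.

H = −Σ pᵢ log₂ pᵢ.
−0.298·log₂(0.298) = 0.5205
−0.041·log₂(0.041) = 0.1889
−0.214·log₂(0.214) = 0.4760
−0.178·log₂(0.178) = 0.4432
−0.269·log₂(0.269) = 0.5096
Sum ≈ 2.1382 → 2.1382 bits.

2.1382 bits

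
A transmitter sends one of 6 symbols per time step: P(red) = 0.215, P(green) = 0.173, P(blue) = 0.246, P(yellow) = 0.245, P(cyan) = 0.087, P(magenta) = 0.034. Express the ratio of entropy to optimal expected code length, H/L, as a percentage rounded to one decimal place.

Entropy H = −Σ p log₂ p ≈ 2.3819 bits.
Huffman merges: 17/500+87/1000→121/1000; 121/1000+173/1000→147/500; 43/200+49/200→23/50; 123/500+147/500→27/50; 23/50+27/50→1. L = 483/200 ≈ 2.4150.
Efficiency = H/L = 2.3819/2.4150 = 98.6%.

98.6%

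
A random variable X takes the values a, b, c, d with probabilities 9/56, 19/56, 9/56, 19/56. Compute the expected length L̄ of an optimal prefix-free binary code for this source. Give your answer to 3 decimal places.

1.982 bits/symbol

Repeatedly combine the two least-probable nodes; the expected code length is the sum of the merged weights.
merge 9/56 + 9/56 → 9/28
merge 9/28 + 19/56 → 37/56
merge 19/56 + 37/56 → 1
L = 9/28 + 37/56 + 1 = 111/56 ≈ 1.982 bits/symbol.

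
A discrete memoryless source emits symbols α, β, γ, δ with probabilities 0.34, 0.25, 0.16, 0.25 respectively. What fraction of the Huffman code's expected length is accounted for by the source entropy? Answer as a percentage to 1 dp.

97.6%

Entropy H = −Σ p log₂ p ≈ 1.9522 bits.
Huffman merges: 4/25+1/4→41/100; 1/4+17/50→59/100; 41/100+59/100→1. L = 2 ≈ 2.0000.
Efficiency = H/L = 1.9522/2.0000 = 97.6%.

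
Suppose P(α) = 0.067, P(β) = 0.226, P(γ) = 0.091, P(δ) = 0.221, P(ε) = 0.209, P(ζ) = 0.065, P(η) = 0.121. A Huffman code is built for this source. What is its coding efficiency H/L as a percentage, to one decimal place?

Entropy H = −Σ p log₂ p ≈ 2.6392 bits.
Huffman merges: 13/200+67/1000→33/250; 91/1000+121/1000→53/250; 33/250+209/1000→341/1000; 53/250+221/1000→433/1000; 113/500+341/1000→567/1000; 433/1000+567/1000→1. L = 537/200 ≈ 2.6850.
Efficiency = H/L = 2.6392/2.6850 = 98.3%.

98.3%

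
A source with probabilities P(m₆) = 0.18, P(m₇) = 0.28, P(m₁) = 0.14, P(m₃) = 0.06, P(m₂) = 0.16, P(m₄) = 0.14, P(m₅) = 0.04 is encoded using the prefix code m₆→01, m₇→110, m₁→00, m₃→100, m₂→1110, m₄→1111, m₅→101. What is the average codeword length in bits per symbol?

2.98 bits/symbol

L̄ = Σ pᵢ·ℓᵢ = 0.18·2 + 0.28·3 + 0.14·2 + 0.06·3 + 0.16·4 + 0.14·4 + 0.04·3 = 2.98 bits/symbol.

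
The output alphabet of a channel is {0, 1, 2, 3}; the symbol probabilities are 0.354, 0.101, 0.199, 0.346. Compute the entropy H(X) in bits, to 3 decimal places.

1.858 bits

H = −Σ pᵢ log₂ pᵢ.
−0.354·log₂(0.354) = 0.5304
−0.101·log₂(0.101) = 0.3341
−0.199·log₂(0.199) = 0.4635
−0.346·log₂(0.346) = 0.5298
Sum ≈ 1.8577 → 1.858 bits.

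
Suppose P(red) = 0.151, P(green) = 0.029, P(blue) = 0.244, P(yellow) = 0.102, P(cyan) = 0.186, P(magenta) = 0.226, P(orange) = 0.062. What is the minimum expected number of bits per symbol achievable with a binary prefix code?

2.621 bits/symbol

Repeatedly combine the two least-probable nodes; the expected code length is the sum of the merged weights.
merge 29/1000 + 31/500 → 91/1000
merge 91/1000 + 51/500 → 193/1000
merge 151/1000 + 93/500 → 337/1000
merge 193/1000 + 113/500 → 419/1000
merge 61/250 + 337/1000 → 581/1000
merge 419/1000 + 581/1000 → 1
L = 91/1000 + 193/1000 + 337/1000 + 419/1000 + 581/1000 + 1 = 2621/1000 = 2.621 bits/symbol.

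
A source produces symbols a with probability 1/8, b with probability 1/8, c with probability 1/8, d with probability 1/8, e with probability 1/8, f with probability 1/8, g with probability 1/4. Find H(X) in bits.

2.75 bits

Each probability is a power of 1/2, so log₂(1/p) is an integer.
H = Σ p·log₂(1/p) = 1/8·3 + 1/8·3 + 1/8·3 + 1/8·3 + 1/8·3 + 1/8·3 + 1/4·2 = 2.75 bits.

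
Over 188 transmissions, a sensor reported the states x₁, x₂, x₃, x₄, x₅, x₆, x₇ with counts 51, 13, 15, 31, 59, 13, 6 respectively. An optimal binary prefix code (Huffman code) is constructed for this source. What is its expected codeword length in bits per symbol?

2.5 bits/symbol

Probabilities are the counts divided by 188.
Repeatedly combine the two least-probable nodes; the expected code length is the sum of the merged weights.
merge 3/94 + 13/188 → 19/188
merge 13/188 + 15/188 → 7/47
merge 19/188 + 7/47 → 1/4
merge 31/188 + 1/4 → 39/94
merge 51/188 + 59/188 → 55/94
merge 39/94 + 55/94 → 1
L = 19/188 + 7/47 + 1/4 + 39/94 + 55/94 + 1 = 5/2 = 2.5 bits/symbol.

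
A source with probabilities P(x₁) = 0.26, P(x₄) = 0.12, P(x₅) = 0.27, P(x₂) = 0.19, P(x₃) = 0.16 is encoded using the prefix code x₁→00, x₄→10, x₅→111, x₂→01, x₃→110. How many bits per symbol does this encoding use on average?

L̄ = Σ pᵢ·ℓᵢ = 0.26·2 + 0.12·2 + 0.27·3 + 0.19·2 + 0.16·3 = 2.43 bits/symbol.

2.43 bits/symbol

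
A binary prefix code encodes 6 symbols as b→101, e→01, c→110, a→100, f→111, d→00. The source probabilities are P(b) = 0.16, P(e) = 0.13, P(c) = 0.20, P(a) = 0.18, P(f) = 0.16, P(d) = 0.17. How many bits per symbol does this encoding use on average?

2.7 bits/symbol

L̄ = Σ pᵢ·ℓᵢ = 0.16·3 + 0.13·2 + 0.20·3 + 0.18·3 + 0.16·3 + 0.17·2 = 2.7 bits/symbol.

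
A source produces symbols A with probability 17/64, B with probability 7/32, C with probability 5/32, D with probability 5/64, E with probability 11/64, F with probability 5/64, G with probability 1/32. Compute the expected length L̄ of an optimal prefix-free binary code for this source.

Repeatedly combine the two least-probable nodes; the expected code length is the sum of the merged weights.
merge 1/32 + 5/64 → 7/64
merge 5/64 + 7/64 → 3/16
merge 5/32 + 11/64 → 21/64
merge 3/16 + 7/32 → 13/32
merge 17/64 + 21/64 → 19/32
merge 13/32 + 19/32 → 1
L = 7/64 + 3/16 + 21/64 + 13/32 + 19/32 + 1 = 21/8 = 2.625 bits/symbol.

2.625 bits/symbol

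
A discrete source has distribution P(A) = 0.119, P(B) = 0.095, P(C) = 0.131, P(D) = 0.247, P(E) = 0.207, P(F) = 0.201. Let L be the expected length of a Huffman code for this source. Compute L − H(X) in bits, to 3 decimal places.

Entropy H = −Σ p log₂ p ≈ 2.5061 bits.
Huffman merges: 19/200+119/1000→107/500; 131/1000+201/1000→83/250; 207/1000+107/500→421/1000; 247/1000+83/250→579/1000; 421/1000+579/1000→1. L = 1273/500 ≈ 2.5460.
L − H = 2.5460 − 2.5061 = 0.040 bits.

0.040 bits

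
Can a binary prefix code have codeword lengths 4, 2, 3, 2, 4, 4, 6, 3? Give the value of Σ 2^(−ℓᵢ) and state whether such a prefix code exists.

With common denominator 2^6 = 64: Σ 2^(−ℓᵢ) = 4/64 + 16/64 + 8/64 + 16/64 + 4/64 + 4/64 + 1/64 + 8/64 = 61/64 = 0.953125.
Kraft's inequality requires Σ ≤ 1; here Σ = 0.953125 ≤ 1, so such a prefix code exists.

0.953125; yes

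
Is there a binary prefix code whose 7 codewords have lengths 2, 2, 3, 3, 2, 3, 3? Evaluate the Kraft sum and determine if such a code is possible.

With common denominator 2^3 = 8: Σ 2^(−ℓᵢ) = 2/8 + 2/8 + 1/8 + 1/8 + 2/8 + 1/8 + 1/8 = 10/8 = 1.25.
Kraft's inequality requires Σ ≤ 1; here Σ = 1.25 > 1, so no such prefix code exists.

1.25; no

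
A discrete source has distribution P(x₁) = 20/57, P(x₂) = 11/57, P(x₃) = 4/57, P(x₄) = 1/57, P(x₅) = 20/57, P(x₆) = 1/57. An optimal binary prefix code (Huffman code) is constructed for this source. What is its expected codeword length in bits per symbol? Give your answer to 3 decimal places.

Repeatedly combine the two least-probable nodes; the expected code length is the sum of the merged weights.
merge 1/57 + 1/57 → 2/57
merge 2/57 + 4/57 → 2/19
merge 2/19 + 11/57 → 17/57
merge 17/57 + 20/57 → 37/57
merge 20/57 + 37/57 → 1
L = 2/57 + 2/19 + 17/57 + 37/57 + 1 = 119/57 ≈ 2.088 bits/symbol.

2.088 bits/symbol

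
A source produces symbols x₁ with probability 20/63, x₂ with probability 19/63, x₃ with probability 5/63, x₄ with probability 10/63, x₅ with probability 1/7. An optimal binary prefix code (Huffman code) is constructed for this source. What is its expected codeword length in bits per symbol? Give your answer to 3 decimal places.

Repeatedly combine the two least-probable nodes; the expected code length is the sum of the merged weights.
merge 5/63 + 1/7 → 2/9
merge 10/63 + 2/9 → 8/21
merge 19/63 + 20/63 → 13/21
merge 8/21 + 13/21 → 1
L = 2/9 + 8/21 + 13/21 + 1 = 20/9 ≈ 2.222 bits/symbol.

2.222 bits/symbol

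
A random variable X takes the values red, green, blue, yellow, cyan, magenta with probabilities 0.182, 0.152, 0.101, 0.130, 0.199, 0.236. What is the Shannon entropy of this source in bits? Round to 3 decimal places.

2.532 bits

H = −Σ pᵢ log₂ pᵢ.
−0.182·log₂(0.182) = 0.4474
−0.152·log₂(0.152) = 0.4131
−0.101·log₂(0.101) = 0.3341
−0.130·log₂(0.130) = 0.3826
−0.199·log₂(0.199) = 0.4635
−0.236·log₂(0.236) = 0.4916
Sum ≈ 2.5323 → 2.532 bits.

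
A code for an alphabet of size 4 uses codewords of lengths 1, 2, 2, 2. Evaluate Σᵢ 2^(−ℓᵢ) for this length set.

With common denominator 2^2 = 4: Σ 2^(−ℓᵢ) = 2/4 + 1/4 + 1/4 + 1/4 = 5/4 = 1.25.

1.25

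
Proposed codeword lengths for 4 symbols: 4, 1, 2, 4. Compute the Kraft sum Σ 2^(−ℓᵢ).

With common denominator 2^4 = 16: Σ 2^(−ℓᵢ) = 1/16 + 8/16 + 4/16 + 1/16 = 14/16 = 0.875.

0.875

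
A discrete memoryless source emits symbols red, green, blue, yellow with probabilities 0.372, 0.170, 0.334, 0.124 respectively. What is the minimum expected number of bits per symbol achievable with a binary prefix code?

Repeatedly combine the two least-probable nodes; the expected code length is the sum of the merged weights.
merge 31/250 + 17/100 → 147/500
merge 147/500 + 167/500 → 157/250
merge 93/250 + 157/250 → 1
L = 147/500 + 157/250 + 1 = 961/500 = 1.922 bits/symbol.

1.922 bits/symbol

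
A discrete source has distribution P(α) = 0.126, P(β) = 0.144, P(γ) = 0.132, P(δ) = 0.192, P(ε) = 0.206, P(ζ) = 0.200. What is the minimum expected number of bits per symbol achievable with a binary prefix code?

Repeatedly combine the two least-probable nodes; the expected code length is the sum of the merged weights.
merge 63/500 + 33/250 → 129/500
merge 18/125 + 24/125 → 42/125
merge 1/5 + 103/500 → 203/500
merge 129/500 + 42/125 → 297/500
merge 203/500 + 297/500 → 1
L = 129/500 + 42/125 + 203/500 + 297/500 + 1 = 1297/500 = 2.594 bits/symbol.

2.594 bits/symbol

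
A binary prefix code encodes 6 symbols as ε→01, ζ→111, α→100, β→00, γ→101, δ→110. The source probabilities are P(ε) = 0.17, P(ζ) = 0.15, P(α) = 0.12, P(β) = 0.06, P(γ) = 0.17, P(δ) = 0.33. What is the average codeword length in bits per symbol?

L̄ = Σ pᵢ·ℓᵢ = 0.17·2 + 0.15·3 + 0.12·3 + 0.06·2 + 0.17·3 + 0.33·3 = 2.77 bits/symbol.

2.77 bits/symbol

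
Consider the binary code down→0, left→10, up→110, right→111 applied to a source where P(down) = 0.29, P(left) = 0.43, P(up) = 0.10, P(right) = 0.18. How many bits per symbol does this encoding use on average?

L̄ = Σ pᵢ·ℓᵢ = 0.29·1 + 0.43·2 + 0.10·3 + 0.18·3 = 1.99 bits/symbol.

1.99 bits/symbol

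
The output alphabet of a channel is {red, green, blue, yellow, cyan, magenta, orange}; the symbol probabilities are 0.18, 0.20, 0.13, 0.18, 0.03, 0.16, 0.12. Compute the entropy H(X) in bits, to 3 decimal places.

H = −Σ pᵢ log₂ pᵢ.
−0.18·log₂(0.18) = 0.4453
−0.20·log₂(0.20) = 0.4644
−0.13·log₂(0.13) = 0.3826
−0.18·log₂(0.18) = 0.4453
−0.03·log₂(0.03) = 0.1518
−0.16·log₂(0.16) = 0.4230
−0.12·log₂(0.12) = 0.3671
Sum ≈ 2.6795 → 2.679 bits.

2.679 bits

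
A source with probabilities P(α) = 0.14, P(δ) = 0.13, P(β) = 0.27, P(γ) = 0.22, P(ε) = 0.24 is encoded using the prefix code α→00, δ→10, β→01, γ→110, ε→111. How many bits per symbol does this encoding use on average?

2.46 bits/symbol

L̄ = Σ pᵢ·ℓᵢ = 0.14·2 + 0.13·2 + 0.27·2 + 0.22·3 + 0.24·3 = 2.46 bits/symbol.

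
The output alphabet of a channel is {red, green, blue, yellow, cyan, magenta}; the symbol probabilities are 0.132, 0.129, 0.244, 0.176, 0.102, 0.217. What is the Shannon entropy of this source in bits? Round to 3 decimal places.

H = −Σ pᵢ log₂ pᵢ.
−0.132·log₂(0.132) = 0.3856
−0.129·log₂(0.129) = 0.3811
−0.244·log₂(0.244) = 0.4966
−0.176·log₂(0.176) = 0.4411
−0.102·log₂(0.102) = 0.3359
−0.217·log₂(0.217) = 0.4783
Sum ≈ 2.5187 → 2.519 bits.

2.519 bits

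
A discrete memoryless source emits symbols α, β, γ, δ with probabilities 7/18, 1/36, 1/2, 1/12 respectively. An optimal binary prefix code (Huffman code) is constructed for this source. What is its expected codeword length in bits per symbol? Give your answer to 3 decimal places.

1.611 bits/symbol

Repeatedly combine the two least-probable nodes; the expected code length is the sum of the merged weights.
merge 1/36 + 1/12 → 1/9
merge 1/9 + 7/18 → 1/2
merge 1/2 + 1/2 → 1
L = 1/9 + 1/2 + 1 = 29/18 ≈ 1.611 bits/symbol.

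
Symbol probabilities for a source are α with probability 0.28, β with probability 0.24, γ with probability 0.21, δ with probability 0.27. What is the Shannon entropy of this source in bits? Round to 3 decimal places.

H = −Σ pᵢ log₂ pᵢ.
−0.28·log₂(0.28) = 0.5142
−0.24·log₂(0.24) = 0.4941
−0.21·log₂(0.21) = 0.4728
−0.27·log₂(0.27) = 0.5100
Sum ≈ 1.9912 → 1.991 bits.

1.991 bits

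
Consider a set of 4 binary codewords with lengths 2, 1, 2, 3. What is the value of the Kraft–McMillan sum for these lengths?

With common denominator 2^3 = 8: Σ 2^(−ℓᵢ) = 2/8 + 4/8 + 2/8 + 1/8 = 9/8 = 1.125.

1.125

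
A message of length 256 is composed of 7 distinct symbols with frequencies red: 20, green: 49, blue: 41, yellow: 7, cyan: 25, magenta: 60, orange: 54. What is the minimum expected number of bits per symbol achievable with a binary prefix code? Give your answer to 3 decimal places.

2.660 bits/symbol

Probabilities are the counts divided by 256.
Repeatedly combine the two least-probable nodes; the expected code length is the sum of the merged weights.
merge 7/256 + 5/64 → 27/256
merge 25/256 + 27/256 → 13/64
merge 41/256 + 49/256 → 45/128
merge 13/64 + 27/128 → 53/128
merge 15/64 + 45/128 → 75/128
merge 53/128 + 75/128 → 1
L = 27/256 + 13/64 + 45/128 + 53/128 + 75/128 + 1 = 681/256 ≈ 2.660 bits/symbol.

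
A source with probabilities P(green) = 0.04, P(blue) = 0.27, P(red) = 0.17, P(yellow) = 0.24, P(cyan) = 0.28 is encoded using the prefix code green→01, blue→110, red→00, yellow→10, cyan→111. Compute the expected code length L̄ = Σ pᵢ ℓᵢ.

2.55 bits/symbol

L̄ = Σ pᵢ·ℓᵢ = 0.04·2 + 0.27·3 + 0.17·2 + 0.24·2 + 0.28·3 = 2.55 bits/symbol.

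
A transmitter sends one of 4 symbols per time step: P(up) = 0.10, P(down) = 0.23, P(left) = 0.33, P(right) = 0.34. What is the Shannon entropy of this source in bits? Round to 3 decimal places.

1.877 bits

H = −Σ pᵢ log₂ pᵢ.
−0.10·log₂(0.10) = 0.3322
−0.23·log₂(0.23) = 0.4877
−0.33·log₂(0.33) = 0.5278
−0.34·log₂(0.34) = 0.5292
Sum ≈ 1.8769 → 1.877 bits.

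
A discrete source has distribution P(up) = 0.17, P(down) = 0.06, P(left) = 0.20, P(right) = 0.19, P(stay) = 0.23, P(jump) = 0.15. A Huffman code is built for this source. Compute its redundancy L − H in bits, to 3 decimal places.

0.074 bits

Entropy H = −Σ p log₂ p ≈ 2.4959 bits.
Huffman merges: 3/50+3/20→21/100; 17/100+19/100→9/25; 1/5+21/100→41/100; 23/100+9/25→59/100; 41/100+59/100→1. L = 257/100 ≈ 2.5700.
L − H = 2.5700 − 2.4959 = 0.074 bits.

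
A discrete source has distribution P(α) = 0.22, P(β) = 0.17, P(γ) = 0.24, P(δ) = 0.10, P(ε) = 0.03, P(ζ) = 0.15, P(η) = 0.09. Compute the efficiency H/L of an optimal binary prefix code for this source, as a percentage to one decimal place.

Entropy H = −Σ p log₂ p ≈ 2.6165 bits.
Huffman merges: 3/100+9/100→3/25; 1/10+3/25→11/50; 3/20+17/100→8/25; 11/50+11/50→11/25; 6/25+8/25→14/25; 11/25+14/25→1. L = 133/50 ≈ 2.6600.
Efficiency = H/L = 2.6165/2.6600 = 98.4%.

98.4%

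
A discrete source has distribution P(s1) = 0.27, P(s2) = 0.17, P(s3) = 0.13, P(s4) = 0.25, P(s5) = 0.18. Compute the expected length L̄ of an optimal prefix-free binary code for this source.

Repeatedly combine the two least-probable nodes; the expected code length is the sum of the merged weights.
merge 13/100 + 17/100 → 3/10
merge 9/50 + 1/4 → 43/100
merge 27/100 + 3/10 → 57/100
merge 43/100 + 57/100 → 1
L = 3/10 + 43/100 + 57/100 + 1 = 23/10 = 2.3 bits/symbol.

2.3 bits/symbol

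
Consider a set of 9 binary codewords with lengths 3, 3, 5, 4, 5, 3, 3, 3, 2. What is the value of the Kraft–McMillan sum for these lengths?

With common denominator 2^5 = 32: Σ 2^(−ℓᵢ) = 4/32 + 4/32 + 1/32 + 2/32 + 1/32 + 4/32 + 4/32 + 4/32 + 8/32 = 32/32 = 1.

1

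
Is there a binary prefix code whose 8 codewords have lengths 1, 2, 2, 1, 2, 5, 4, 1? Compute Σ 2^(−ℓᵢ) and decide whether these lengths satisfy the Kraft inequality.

2.34375; no

With common denominator 2^5 = 32: Σ 2^(−ℓᵢ) = 16/32 + 8/32 + 8/32 + 16/32 + 8/32 + 1/32 + 2/32 + 16/32 = 75/32 = 2.34375.
Kraft's inequality requires Σ ≤ 1; here Σ = 2.34375 > 1, so no such prefix code exists.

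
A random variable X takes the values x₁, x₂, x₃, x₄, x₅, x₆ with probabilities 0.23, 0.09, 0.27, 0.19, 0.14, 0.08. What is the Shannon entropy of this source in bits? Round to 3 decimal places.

H = −Σ pᵢ log₂ pᵢ.
−0.23·log₂(0.23) = 0.4877
−0.09·log₂(0.09) = 0.3127
−0.27·log₂(0.27) = 0.5100
−0.19·log₂(0.19) = 0.4552
−0.14·log₂(0.14) = 0.3971
−0.08·log₂(0.08) = 0.2915
Sum ≈ 2.4542 → 2.454 bits.

2.454 bits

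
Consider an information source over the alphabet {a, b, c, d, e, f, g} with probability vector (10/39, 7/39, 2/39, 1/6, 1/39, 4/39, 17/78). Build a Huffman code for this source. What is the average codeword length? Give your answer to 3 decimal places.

Repeatedly combine the two least-probable nodes; the expected code length is the sum of the merged weights.
merge 1/39 + 2/39 → 1/13
merge 1/13 + 4/39 → 7/39
merge 1/6 + 7/39 → 9/26
merge 7/39 + 17/78 → 31/78
merge 10/39 + 9/26 → 47/78
merge 31/78 + 47/78 → 1
L = 1/13 + 7/39 + 9/26 + 31/78 + 47/78 + 1 = 203/78 ≈ 2.603 bits/symbol.

2.603 bits/symbol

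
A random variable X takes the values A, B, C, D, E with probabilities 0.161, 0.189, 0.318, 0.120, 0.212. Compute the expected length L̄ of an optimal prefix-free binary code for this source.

Repeatedly combine the two least-probable nodes; the expected code length is the sum of the merged weights.
merge 3/25 + 161/1000 → 281/1000
merge 189/1000 + 53/250 → 401/1000
merge 281/1000 + 159/500 → 599/1000
merge 401/1000 + 599/1000 → 1
L = 281/1000 + 401/1000 + 599/1000 + 1 = 2281/1000 = 2.281 bits/symbol.

2.281 bits/symbol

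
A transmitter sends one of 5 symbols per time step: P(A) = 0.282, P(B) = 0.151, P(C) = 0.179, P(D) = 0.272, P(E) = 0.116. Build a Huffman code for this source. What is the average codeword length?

2.267 bits/symbol

Repeatedly combine the two least-probable nodes; the expected code length is the sum of the merged weights.
merge 29/250 + 151/1000 → 267/1000
merge 179/1000 + 267/1000 → 223/500
merge 34/125 + 141/500 → 277/500
merge 223/500 + 277/500 → 1
L = 267/1000 + 223/500 + 277/500 + 1 = 2267/1000 = 2.267 bits/symbol.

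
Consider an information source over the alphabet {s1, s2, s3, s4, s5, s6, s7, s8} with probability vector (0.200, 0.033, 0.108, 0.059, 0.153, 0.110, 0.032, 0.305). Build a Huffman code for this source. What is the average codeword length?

Repeatedly combine the two least-probable nodes; the expected code length is the sum of the merged weights.
merge 4/125 + 33/1000 → 13/200
merge 59/1000 + 13/200 → 31/250
merge 27/250 + 11/100 → 109/500
merge 31/250 + 153/1000 → 277/1000
merge 1/5 + 109/500 → 209/500
merge 277/1000 + 61/200 → 291/500
merge 209/500 + 291/500 → 1
L = 13/200 + 31/250 + 109/500 + 277/1000 + 209/500 + 291/500 + 1 = 671/250 = 2.684 bits/symbol.

2.684 bits/symbol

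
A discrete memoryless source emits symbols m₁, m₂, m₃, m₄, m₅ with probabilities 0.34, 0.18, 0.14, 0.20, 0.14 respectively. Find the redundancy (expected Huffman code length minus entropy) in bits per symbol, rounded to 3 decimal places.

Entropy H = −Σ p log₂ p ≈ 2.2331 bits.
Huffman merges: 7/50+7/50→7/25; 9/50+1/5→19/50; 7/25+17/50→31/50; 19/50+31/50→1. L = 57/25 ≈ 2.2800.
L − H = 2.2800 − 2.2331 = 0.047 bits.

0.047 bits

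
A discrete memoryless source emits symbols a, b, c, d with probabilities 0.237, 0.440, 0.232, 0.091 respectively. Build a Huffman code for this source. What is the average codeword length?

Repeatedly combine the two least-probable nodes; the expected code length is the sum of the merged weights.
merge 91/1000 + 29/125 → 323/1000
merge 237/1000 + 323/1000 → 14/25
merge 11/25 + 14/25 → 1
L = 323/1000 + 14/25 + 1 = 1883/1000 = 1.883 bits/symbol.

1.883 bits/symbol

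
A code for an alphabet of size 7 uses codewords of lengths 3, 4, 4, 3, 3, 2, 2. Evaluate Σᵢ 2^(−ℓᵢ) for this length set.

1

With common denominator 2^4 = 16: Σ 2^(−ℓᵢ) = 2/16 + 1/16 + 1/16 + 2/16 + 2/16 + 4/16 + 4/16 = 16/16 = 1.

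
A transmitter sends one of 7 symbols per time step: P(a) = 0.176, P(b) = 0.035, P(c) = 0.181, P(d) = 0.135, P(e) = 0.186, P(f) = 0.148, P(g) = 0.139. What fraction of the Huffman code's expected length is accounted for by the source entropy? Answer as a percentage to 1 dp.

96.4%

Entropy H = −Σ p log₂ p ≈ 2.7017 bits.
Huffman merges: 7/200+27/200→17/100; 139/1000+37/250→287/1000; 17/100+22/125→173/500; 181/1000+93/500→367/1000; 287/1000+173/500→633/1000; 367/1000+633/1000→1. L = 2803/1000 ≈ 2.8030.
Efficiency = H/L = 2.7017/2.8030 = 96.4%.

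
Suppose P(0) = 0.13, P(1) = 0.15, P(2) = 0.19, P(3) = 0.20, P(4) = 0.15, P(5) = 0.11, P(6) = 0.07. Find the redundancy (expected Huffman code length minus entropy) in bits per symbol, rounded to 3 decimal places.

Entropy H = −Σ p log₂ p ≈ 2.7422 bits.
Huffman merges: 7/100+11/100→9/50; 13/100+3/20→7/25; 3/20+9/50→33/100; 19/100+1/5→39/100; 7/25+33/100→61/100; 39/100+61/100→1. L = 279/100 ≈ 2.7900.
L − H = 2.7900 − 2.7422 = 0.048 bits.

0.048 bits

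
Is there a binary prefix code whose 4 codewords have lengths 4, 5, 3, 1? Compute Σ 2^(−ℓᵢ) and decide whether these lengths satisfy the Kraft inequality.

0.71875; yes

With common denominator 2^5 = 32: Σ 2^(−ℓᵢ) = 2/32 + 1/32 + 4/32 + 16/32 = 23/32 = 0.71875.
Kraft's inequality requires Σ ≤ 1; here Σ = 0.71875 ≤ 1, so such a prefix code exists.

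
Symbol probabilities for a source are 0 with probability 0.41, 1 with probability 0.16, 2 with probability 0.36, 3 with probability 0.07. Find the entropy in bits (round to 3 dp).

1.750 bits

H = −Σ pᵢ log₂ pᵢ.
−0.41·log₂(0.41) = 0.5274
−0.16·log₂(0.16) = 0.4230
−0.36·log₂(0.36) = 0.5306
−0.07·log₂(0.07) = 0.2686
Sum ≈ 1.7496 → 1.750 bits.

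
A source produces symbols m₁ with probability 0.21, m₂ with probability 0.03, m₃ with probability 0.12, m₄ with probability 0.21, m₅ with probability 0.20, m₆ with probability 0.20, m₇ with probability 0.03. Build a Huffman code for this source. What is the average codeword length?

Repeatedly combine the two least-probable nodes; the expected code length is the sum of the merged weights.
merge 3/100 + 3/100 → 3/50
merge 3/50 + 3/25 → 9/50
merge 9/50 + 1/5 → 19/50
merge 1/5 + 21/100 → 41/100
merge 21/100 + 19/50 → 59/100
merge 41/100 + 59/100 → 1
L = 3/50 + 9/50 + 19/50 + 41/100 + 59/100 + 1 = 131/50 = 2.62 bits/symbol.

2.62 bits/symbol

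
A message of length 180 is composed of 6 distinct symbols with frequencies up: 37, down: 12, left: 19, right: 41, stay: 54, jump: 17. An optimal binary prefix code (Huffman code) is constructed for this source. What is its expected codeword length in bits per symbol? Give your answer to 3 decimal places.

2.428 bits/symbol

Probabilities are the counts divided by 180.
Repeatedly combine the two least-probable nodes; the expected code length is the sum of the merged weights.
merge 1/15 + 17/180 → 29/180
merge 19/180 + 29/180 → 4/15
merge 37/180 + 41/180 → 13/30
merge 4/15 + 3/10 → 17/30
merge 13/30 + 17/30 → 1
L = 29/180 + 4/15 + 13/30 + 17/30 + 1 = 437/180 ≈ 2.428 bits/symbol.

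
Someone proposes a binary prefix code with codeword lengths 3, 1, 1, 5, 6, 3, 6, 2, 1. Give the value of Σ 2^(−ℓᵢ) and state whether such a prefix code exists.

2.0625; no

With common denominator 2^6 = 64: Σ 2^(−ℓᵢ) = 8/64 + 32/64 + 32/64 + 2/64 + 1/64 + 8/64 + 1/64 + 16/64 + 32/64 = 132/64 = 2.0625.
Kraft's inequality requires Σ ≤ 1; here Σ = 2.0625 > 1, so no such prefix code exists.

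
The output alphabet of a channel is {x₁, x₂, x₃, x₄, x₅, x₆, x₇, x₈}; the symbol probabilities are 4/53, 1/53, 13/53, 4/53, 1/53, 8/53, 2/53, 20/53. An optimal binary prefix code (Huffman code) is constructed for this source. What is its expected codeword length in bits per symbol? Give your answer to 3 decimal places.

Repeatedly combine the two least-probable nodes; the expected code length is the sum of the merged weights.
merge 1/53 + 1/53 → 2/53
merge 2/53 + 2/53 → 4/53
merge 4/53 + 4/53 → 8/53
merge 4/53 + 8/53 → 12/53
merge 8/53 + 12/53 → 20/53
merge 13/53 + 20/53 → 33/53
merge 20/53 + 33/53 → 1
L = 2/53 + 4/53 + 8/53 + 12/53 + 20/53 + 33/53 + 1 = 132/53 ≈ 2.491 bits/symbol.

2.491 bits/symbol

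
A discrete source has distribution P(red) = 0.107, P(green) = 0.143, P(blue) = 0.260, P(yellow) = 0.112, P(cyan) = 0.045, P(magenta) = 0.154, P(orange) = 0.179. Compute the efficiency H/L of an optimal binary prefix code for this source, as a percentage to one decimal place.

98.3%

Entropy H = −Σ p log₂ p ≈ 2.6665 bits.
Huffman merges: 9/200+107/1000→19/125; 14/125+143/1000→51/200; 19/125+77/500→153/500; 179/1000+51/200→217/500; 13/50+153/500→283/500; 217/500+283/500→1. L = 2713/1000 ≈ 2.7130.
Efficiency = H/L = 2.6665/2.7130 = 98.3%.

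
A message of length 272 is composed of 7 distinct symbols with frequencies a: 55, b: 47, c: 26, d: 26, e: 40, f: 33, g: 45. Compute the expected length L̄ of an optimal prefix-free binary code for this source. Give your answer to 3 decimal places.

Probabilities are the counts divided by 272.
Repeatedly combine the two least-probable nodes; the expected code length is the sum of the merged weights.
merge 13/136 + 13/136 → 13/68
merge 33/272 + 5/34 → 73/272
merge 45/272 + 47/272 → 23/68
merge 13/68 + 55/272 → 107/272
merge 73/272 + 23/68 → 165/272
merge 107/272 + 165/272 → 1
L = 13/68 + 73/272 + 23/68 + 107/272 + 165/272 + 1 = 761/272 ≈ 2.798 bits/symbol.

2.798 bits/symbol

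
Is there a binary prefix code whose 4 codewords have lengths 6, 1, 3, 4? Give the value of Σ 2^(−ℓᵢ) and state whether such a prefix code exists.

With common denominator 2^6 = 64: Σ 2^(−ℓᵢ) = 1/64 + 32/64 + 8/64 + 4/64 = 45/64 = 0.703125.
Kraft's inequality requires Σ ≤ 1; here Σ = 0.703125 ≤ 1, so such a prefix code exists.

0.703125; yes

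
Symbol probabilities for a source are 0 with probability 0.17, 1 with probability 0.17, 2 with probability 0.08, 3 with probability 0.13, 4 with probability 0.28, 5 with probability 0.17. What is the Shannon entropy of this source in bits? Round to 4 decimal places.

2.4921 bits

H = −Σ pᵢ log₂ pᵢ.
−0.17·log₂(0.17) = 0.4346
−0.17·log₂(0.17) = 0.4346
−0.08·log₂(0.08) = 0.2915
−0.13·log₂(0.13) = 0.3826
−0.28·log₂(0.28) = 0.5142
−0.17·log₂(0.17) = 0.4346
Sum ≈ 2.4921 → 2.4921 bits.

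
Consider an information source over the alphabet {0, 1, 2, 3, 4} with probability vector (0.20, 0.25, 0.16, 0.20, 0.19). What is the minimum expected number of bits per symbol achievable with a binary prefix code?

2.35 bits/symbol

Repeatedly combine the two least-probable nodes; the expected code length is the sum of the merged weights.
merge 4/25 + 19/100 → 7/20
merge 1/5 + 1/5 → 2/5
merge 1/4 + 7/20 → 3/5
merge 2/5 + 3/5 → 1
L = 7/20 + 2/5 + 3/5 + 1 = 47/20 = 2.35 bits/symbol.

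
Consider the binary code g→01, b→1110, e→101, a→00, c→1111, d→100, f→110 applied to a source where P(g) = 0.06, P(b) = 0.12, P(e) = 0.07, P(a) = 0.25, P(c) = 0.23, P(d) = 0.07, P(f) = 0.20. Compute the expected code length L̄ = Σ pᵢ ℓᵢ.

L̄ = Σ pᵢ·ℓᵢ = 0.06·2 + 0.12·4 + 0.07·3 + 0.25·2 + 0.23·4 + 0.07·3 + 0.20·3 = 3.04 bits/symbol.

3.04 bits/symbol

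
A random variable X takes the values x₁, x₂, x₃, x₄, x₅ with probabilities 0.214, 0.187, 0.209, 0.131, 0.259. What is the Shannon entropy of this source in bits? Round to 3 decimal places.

2.289 bits

H = −Σ pᵢ log₂ pᵢ.
−0.214·log₂(0.214) = 0.4760
−0.187·log₂(0.187) = 0.4523
−0.209·log₂(0.209) = 0.4720
−0.131·log₂(0.131) = 0.3841
−0.259·log₂(0.259) = 0.5048
Sum ≈ 2.2893 → 2.289 bits.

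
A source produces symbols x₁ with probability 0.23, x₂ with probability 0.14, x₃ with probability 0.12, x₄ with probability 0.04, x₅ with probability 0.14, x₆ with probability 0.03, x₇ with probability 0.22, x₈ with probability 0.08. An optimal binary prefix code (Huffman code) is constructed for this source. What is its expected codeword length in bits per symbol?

2.77 bits/symbol

Repeatedly combine the two least-probable nodes; the expected code length is the sum of the merged weights.
merge 3/100 + 1/25 → 7/100
merge 7/100 + 2/25 → 3/20
merge 3/25 + 7/50 → 13/50
merge 7/50 + 3/20 → 29/100
merge 11/50 + 23/100 → 9/20
merge 13/50 + 29/100 → 11/20
merge 9/20 + 11/20 → 1
L = 7/100 + 3/20 + 13/50 + 29/100 + 9/20 + 11/20 + 1 = 277/100 = 2.77 bits/symbol.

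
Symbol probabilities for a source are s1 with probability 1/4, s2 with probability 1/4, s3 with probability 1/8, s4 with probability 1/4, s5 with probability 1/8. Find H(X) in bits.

2.25 bits

Each probability is a power of 1/2, so log₂(1/p) is an integer.
H = Σ p·log₂(1/p) = 1/4·2 + 1/4·2 + 1/8·3 + 1/4·2 + 1/8·3 = 2.25 bits.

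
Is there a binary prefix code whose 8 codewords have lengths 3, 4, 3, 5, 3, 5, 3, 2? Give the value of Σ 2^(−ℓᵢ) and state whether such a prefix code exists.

0.875; yes

With common denominator 2^5 = 32: Σ 2^(−ℓᵢ) = 4/32 + 2/32 + 4/32 + 1/32 + 4/32 + 1/32 + 4/32 + 8/32 = 28/32 = 0.875.
Kraft's inequality requires Σ ≤ 1; here Σ = 0.875 ≤ 1, so such a prefix code exists.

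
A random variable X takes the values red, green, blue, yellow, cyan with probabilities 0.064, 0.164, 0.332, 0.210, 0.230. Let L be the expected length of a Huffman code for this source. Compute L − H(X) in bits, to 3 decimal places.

0.058 bits

Entropy H = −Σ p log₂ p ≈ 2.1702 bits.
Huffman merges: 8/125+41/250→57/250; 21/100+57/250→219/500; 23/100+83/250→281/500; 219/500+281/500→1. L = 557/250 ≈ 2.2280.
L − H = 2.2280 − 2.1702 = 0.058 bits.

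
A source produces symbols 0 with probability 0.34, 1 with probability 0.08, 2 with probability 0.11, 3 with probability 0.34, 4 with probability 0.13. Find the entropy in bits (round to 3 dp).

H = −Σ pᵢ log₂ pᵢ.
−0.34·log₂(0.34) = 0.5292
−0.08·log₂(0.08) = 0.2915
−0.11·log₂(0.11) = 0.3503
−0.34·log₂(0.34) = 0.5292
−0.13·log₂(0.13) = 0.3826
Sum ≈ 2.0828 → 2.083 bits.

2.083 bits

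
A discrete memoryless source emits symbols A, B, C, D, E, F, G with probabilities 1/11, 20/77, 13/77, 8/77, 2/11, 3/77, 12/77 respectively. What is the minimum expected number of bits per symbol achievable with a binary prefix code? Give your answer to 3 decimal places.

2.688 bits/symbol

Repeatedly combine the two least-probable nodes; the expected code length is the sum of the merged weights.
merge 3/77 + 1/11 → 10/77
merge 8/77 + 10/77 → 18/77
merge 12/77 + 13/77 → 25/77
merge 2/11 + 18/77 → 32/77
merge 20/77 + 25/77 → 45/77
merge 32/77 + 45/77 → 1
L = 10/77 + 18/77 + 25/77 + 32/77 + 45/77 + 1 = 207/77 ≈ 2.688 bits/symbol.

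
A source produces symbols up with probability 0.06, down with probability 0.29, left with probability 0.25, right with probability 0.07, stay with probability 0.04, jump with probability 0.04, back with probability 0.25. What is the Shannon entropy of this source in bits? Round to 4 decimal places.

H = −Σ pᵢ log₂ pᵢ.
−0.06·log₂(0.06) = 0.2435
−0.29·log₂(0.29) = 0.5179
−0.25·log₂(0.25) = 0.5000
−0.07·log₂(0.07) = 0.2686
−0.04·log₂(0.04) = 0.1858
−0.04·log₂(0.04) = 0.1858
−0.25·log₂(0.25) = 0.5000
Sum ≈ 2.4015 → 2.4015 bits.

2.4015 bits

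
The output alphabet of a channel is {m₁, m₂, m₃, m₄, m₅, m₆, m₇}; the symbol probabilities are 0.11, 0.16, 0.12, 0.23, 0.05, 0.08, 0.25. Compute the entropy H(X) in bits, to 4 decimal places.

H = −Σ pᵢ log₂ pᵢ.
−0.11·log₂(0.11) = 0.3503
−0.16·log₂(0.16) = 0.4230
−0.12·log₂(0.12) = 0.3671
−0.23·log₂(0.23) = 0.4877
−0.05·log₂(0.05) = 0.2161
−0.08·log₂(0.08) = 0.2915
−0.25·log₂(0.25) = 0.5000
Sum ≈ 2.6356 → 2.6356 bits.

2.6356 bits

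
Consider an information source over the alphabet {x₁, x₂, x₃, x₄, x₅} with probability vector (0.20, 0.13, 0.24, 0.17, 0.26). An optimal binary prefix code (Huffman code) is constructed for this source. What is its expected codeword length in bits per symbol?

2.3 bits/symbol

Repeatedly combine the two least-probable nodes; the expected code length is the sum of the merged weights.
merge 13/100 + 17/100 → 3/10
merge 1/5 + 6/25 → 11/25
merge 13/50 + 3/10 → 14/25
merge 11/25 + 14/25 → 1
L = 3/10 + 11/25 + 14/25 + 1 = 23/10 = 2.3 bits/symbol.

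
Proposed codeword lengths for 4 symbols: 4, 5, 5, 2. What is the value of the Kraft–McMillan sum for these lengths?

With common denominator 2^5 = 32: Σ 2^(−ℓᵢ) = 2/32 + 1/32 + 1/32 + 8/32 = 12/32 = 0.375.

0.375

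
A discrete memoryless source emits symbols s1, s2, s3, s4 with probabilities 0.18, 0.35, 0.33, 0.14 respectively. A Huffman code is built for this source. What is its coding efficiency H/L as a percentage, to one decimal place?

96.5%

Entropy H = −Σ p log₂ p ≈ 1.9003 bits.
Huffman merges: 7/50+9/50→8/25; 8/25+33/100→13/20; 7/20+13/20→1. L = 197/100 ≈ 1.9700.
Efficiency = H/L = 1.9003/1.9700 = 96.5%.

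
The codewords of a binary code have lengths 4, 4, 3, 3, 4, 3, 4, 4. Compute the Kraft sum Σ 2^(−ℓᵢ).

0.6875

With common denominator 2^4 = 16: Σ 2^(−ℓᵢ) = 1/16 + 1/16 + 2/16 + 2/16 + 1/16 + 2/16 + 1/16 + 1/16 = 11/16 = 0.6875.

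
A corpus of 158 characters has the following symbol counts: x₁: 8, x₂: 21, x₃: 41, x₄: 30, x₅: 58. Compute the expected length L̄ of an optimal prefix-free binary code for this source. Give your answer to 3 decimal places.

2.184 bits/symbol

Probabilities are the counts divided by 158.
Repeatedly combine the two least-probable nodes; the expected code length is the sum of the merged weights.
merge 4/79 + 21/158 → 29/158
merge 29/158 + 15/79 → 59/158
merge 41/158 + 29/79 → 99/158
merge 59/158 + 99/158 → 1
L = 29/158 + 59/158 + 99/158 + 1 = 345/158 ≈ 2.184 bits/symbol.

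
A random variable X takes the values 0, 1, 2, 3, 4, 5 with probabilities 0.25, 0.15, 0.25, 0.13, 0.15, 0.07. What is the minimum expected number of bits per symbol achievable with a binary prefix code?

2.5 bits/symbol

Repeatedly combine the two least-probable nodes; the expected code length is the sum of the merged weights.
merge 7/100 + 13/100 → 1/5
merge 3/20 + 3/20 → 3/10
merge 1/5 + 1/4 → 9/20
merge 1/4 + 3/10 → 11/20
merge 9/20 + 11/20 → 1
L = 1/5 + 3/10 + 9/20 + 11/20 + 1 = 5/2 = 2.5 bits/symbol.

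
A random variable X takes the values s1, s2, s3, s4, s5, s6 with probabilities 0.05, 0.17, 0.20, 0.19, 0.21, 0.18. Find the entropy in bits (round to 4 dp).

2.4884 bits

H = −Σ pᵢ log₂ pᵢ.
−0.05·log₂(0.05) = 0.2161
−0.17·log₂(0.17) = 0.4346
−0.20·log₂(0.20) = 0.4644
−0.19·log₂(0.19) = 0.4552
−0.21·log₂(0.21) = 0.4728
−0.18·log₂(0.18) = 0.4453
Sum ≈ 2.4884 → 2.4884 bits.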